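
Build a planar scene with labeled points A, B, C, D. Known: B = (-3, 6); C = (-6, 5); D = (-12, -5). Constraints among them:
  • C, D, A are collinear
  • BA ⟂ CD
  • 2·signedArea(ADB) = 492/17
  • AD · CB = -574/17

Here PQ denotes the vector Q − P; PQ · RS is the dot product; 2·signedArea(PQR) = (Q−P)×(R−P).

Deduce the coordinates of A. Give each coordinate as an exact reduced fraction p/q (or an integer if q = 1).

1. A_x = -81/17  [C, D, A are collinear ∩ BA ⟂ CD]
2. A_y = 120/17  [C, D, A are collinear ∩ BA ⟂ CD]
   → A = (-81/17, 120/17)

A = (-81/17, 120/17)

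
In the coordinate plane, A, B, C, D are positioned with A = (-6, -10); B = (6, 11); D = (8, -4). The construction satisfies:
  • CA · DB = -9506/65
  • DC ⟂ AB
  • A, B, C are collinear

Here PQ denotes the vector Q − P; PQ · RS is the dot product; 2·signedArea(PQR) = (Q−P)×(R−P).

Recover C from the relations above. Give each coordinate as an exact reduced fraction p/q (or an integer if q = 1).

1. C_x = 2/65  [A, B, C are collinear ∩ DC ⟂ AB]
2. C_y = 36/65  [A, B, C are collinear ∩ DC ⟂ AB]
   → C = (2/65, 36/65)

C = (2/65, 36/65)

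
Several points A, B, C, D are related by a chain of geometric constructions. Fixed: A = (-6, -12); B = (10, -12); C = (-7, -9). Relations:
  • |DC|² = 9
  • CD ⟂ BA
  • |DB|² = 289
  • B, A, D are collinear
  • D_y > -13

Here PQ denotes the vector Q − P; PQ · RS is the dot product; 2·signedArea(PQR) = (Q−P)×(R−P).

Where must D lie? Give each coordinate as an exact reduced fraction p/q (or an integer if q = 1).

D = (-7, -12)

1. D_x = -7  [B, A, D are collinear ∩ CD ⟂ BA]
2. D_y = -12  [B, A, D are collinear ∩ CD ⟂ BA]
   → D = (-7, -12)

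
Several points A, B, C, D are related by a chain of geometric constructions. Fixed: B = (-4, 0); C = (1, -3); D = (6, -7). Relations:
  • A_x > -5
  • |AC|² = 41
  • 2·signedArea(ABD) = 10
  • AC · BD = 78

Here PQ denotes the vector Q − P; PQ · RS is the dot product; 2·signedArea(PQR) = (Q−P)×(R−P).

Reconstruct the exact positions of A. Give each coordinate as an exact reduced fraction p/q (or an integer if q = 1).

A = (-4, 1)

1. A_x = -4  [AC · BD = 78 ∩ 2·signedArea(ABD) = 10]
2. A_y = 1  [AC · BD = 78 ∩ 2·signedArea(ABD) = 10]
   → A = (-4, 1)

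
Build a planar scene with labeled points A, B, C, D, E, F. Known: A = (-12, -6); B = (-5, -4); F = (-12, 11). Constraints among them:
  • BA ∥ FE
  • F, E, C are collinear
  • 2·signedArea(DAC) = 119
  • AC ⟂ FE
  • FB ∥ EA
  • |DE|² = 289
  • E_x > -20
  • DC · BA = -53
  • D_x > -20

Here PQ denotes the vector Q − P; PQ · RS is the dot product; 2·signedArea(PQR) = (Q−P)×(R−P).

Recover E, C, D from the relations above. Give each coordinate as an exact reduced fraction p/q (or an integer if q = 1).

C = (-874/53, 515/53)
D = (-19, -8)
E = (-19, 9)

1. E_x = -19  [FB ∥ EA ∩ BA ∥ FE]
2. E_y = 9  [FB ∥ EA ∩ BA ∥ FE]
   → E = (-19, 9)
3. C_x = -874/53  [F, E, C are collinear ∩ AC ⟂ FE]
4. C_y = 515/53  [F, E, C are collinear ∩ AC ⟂ FE]
   → C = (-874/53, 515/53)
5. D_x = -19  [line -833/53·x + -238/53·y + -17731/53 = 0 ∩ |DE|² = 289]
6. D_y = -8  [line -833/53·x + -238/53·y + -17731/53 = 0 ∩ |DE|² = 289]
   → D = (-19, -8)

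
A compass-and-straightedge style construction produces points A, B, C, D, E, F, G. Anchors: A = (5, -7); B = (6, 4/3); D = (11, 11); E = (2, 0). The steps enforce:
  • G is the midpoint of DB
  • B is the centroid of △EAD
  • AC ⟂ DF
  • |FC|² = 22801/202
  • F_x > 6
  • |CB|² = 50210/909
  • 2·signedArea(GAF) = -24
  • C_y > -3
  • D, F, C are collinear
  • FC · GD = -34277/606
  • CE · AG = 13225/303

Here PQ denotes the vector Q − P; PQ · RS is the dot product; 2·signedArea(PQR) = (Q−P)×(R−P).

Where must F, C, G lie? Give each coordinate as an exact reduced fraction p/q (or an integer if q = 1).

1. G_x = 17/2  [G is the midpoint of DB]
2. G_y = 37/6  [G is the midpoint of DB]
   → G = (17/2, 37/6)
3. C_x = -23/101  [line -7/2·x + -79/6·y + -11104/303 = 0 ∩ |CB|² = 50210/909]
4. C_y = -275/101  [line -7/2·x + -79/6·y + -11104/303 = 0 ∩ |CB|² = 50210/909]
   → C = (-23/101, -275/101)
5. F_x = 13/2  [FC · GD = -34277/606 ∩ D, F, C are collinear]
6. F_y = 11/2  [FC · GD = -34277/606 ∩ D, F, C are collinear]
   → F = (13/2, 11/2)

C = (-23/101, -275/101)
F = (13/2, 11/2)
G = (17/2, 37/6)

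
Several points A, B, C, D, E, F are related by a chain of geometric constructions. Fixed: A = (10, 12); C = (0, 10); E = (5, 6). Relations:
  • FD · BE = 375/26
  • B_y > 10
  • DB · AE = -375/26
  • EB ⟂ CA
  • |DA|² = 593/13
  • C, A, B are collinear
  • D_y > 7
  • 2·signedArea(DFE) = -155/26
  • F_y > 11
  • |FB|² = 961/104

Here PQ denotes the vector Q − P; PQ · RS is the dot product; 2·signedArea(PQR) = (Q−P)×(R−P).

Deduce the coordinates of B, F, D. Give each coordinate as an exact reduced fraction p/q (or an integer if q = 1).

B = (105/26, 281/26)
D = (60/13, 103/13)
F = (365/52, 593/52)

1. B_x = 105/26  [C, A, B are collinear ∩ EB ⟂ CA]
2. B_y = 281/26  [C, A, B are collinear ∩ EB ⟂ CA]
   → B = (105/26, 281/26)
3. D_x = 60/13  [line 5·x + 6·y + -918/13 = 0 ∩ |DA|² = 593/13]
4. D_y = 103/13  [line 5·x + 6·y + -918/13 = 0 ∩ |DA|² = 593/13]
   → D = (60/13, 103/13)
5. F_x = 365/52  [FD · BE = 375/26 ∩ 2·signedArea(DFE) = -155/26]
6. F_y = 593/52  [FD · BE = 375/26 ∩ 2·signedArea(DFE) = -155/26]
   → F = (365/52, 593/52)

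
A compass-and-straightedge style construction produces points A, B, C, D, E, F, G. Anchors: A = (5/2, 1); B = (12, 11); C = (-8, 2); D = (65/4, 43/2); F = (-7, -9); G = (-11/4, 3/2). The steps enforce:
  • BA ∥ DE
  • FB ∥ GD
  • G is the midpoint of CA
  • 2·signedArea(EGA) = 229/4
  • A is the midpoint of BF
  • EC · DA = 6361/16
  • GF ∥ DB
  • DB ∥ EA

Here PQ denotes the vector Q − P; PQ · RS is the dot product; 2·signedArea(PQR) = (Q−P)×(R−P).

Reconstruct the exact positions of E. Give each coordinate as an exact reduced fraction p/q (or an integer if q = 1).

E = (27/4, 23/2)

1. E_x = 27/4  [DB ∥ EA ∩ BA ∥ DE]
2. E_y = 23/2  [DB ∥ EA ∩ BA ∥ DE]
   → E = (27/4, 23/2)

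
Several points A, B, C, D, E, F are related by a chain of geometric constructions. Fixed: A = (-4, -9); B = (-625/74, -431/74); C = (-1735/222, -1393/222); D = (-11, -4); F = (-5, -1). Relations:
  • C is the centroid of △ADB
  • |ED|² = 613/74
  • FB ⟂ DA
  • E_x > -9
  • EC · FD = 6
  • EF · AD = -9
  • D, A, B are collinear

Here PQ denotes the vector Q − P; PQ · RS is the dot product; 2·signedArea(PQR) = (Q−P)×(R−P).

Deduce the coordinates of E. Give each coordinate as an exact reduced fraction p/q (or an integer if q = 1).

1. E_x = -603/74  [EC · FD = 6 ∩ EF · AD = -9]
2. E_y = -267/74  [EC · FD = 6 ∩ EF · AD = -9]
   → E = (-603/74, -267/74)

E = (-603/74, -267/74)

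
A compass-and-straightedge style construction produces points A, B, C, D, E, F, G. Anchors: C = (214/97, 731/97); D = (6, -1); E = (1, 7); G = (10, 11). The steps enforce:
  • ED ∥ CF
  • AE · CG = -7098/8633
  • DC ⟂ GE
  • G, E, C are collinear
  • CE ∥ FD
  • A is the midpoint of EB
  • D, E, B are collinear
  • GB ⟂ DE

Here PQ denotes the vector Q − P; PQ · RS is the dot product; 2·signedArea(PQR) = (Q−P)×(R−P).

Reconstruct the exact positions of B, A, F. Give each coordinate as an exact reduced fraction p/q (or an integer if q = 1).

A = (243/178, 571/89)
B = (154/89, 519/89)
F = (699/97, -45/97)

1. B_x = 154/89  [D, E, B are collinear ∩ GB ⟂ DE]
2. B_y = 519/89  [D, E, B are collinear ∩ GB ⟂ DE]
   → B = (154/89, 519/89)
3. A_x = 243/178  [A is the midpoint of EB]
4. A_y = 571/89  [A is the midpoint of EB]
   → A = (243/178, 571/89)
5. F_x = 699/97  [CE ∥ FD ∩ ED ∥ CF]
6. F_y = -45/97  [CE ∥ FD ∩ ED ∥ CF]
   → F = (699/97, -45/97)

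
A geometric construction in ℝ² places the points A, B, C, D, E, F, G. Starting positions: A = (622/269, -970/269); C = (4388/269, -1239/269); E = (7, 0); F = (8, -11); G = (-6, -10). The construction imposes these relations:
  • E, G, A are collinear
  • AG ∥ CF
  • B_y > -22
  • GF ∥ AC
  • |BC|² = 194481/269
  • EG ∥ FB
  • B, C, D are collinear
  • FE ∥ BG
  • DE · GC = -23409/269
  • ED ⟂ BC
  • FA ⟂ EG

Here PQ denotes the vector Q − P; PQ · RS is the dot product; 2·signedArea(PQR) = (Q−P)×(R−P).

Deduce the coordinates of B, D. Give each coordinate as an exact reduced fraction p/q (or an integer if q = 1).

1. B_x = -5  [FE ∥ BG ∩ EG ∥ FB]
2. B_y = -21  [FE ∥ BG ∩ EG ∥ FB]
   → B = (-5, -21)
3. D_x = 3413/269  [B, C, D are collinear ∩ ED ⟂ BC]
4. D_y = -1989/269  [B, C, D are collinear ∩ ED ⟂ BC]
   → D = (3413/269, -1989/269)

B = (-5, -21)
D = (3413/269, -1989/269)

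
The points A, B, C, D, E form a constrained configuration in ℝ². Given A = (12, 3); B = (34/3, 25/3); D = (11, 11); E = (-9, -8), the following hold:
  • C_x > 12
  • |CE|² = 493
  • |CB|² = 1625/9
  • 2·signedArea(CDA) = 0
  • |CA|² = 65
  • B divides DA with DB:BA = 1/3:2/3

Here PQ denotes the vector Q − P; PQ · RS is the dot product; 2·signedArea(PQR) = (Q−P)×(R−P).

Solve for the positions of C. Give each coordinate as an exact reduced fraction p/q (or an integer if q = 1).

C = (13, -5)

1. C_x = 13  [line 8·x + 1·y + -99 = 0 ∩ |CB|² = 1625/9]
2. C_y = -5  [line 8·x + 1·y + -99 = 0 ∩ |CB|² = 1625/9]
   → C = (13, -5)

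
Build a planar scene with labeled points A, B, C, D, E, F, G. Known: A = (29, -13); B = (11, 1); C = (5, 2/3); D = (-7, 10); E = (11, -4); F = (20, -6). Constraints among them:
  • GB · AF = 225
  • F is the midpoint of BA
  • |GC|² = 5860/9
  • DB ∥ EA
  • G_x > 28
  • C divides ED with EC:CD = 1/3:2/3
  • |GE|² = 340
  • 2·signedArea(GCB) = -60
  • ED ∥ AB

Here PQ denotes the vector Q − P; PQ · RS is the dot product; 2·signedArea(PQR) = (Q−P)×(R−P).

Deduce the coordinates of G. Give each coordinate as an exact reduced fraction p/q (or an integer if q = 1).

G = (29, -8)

1. G_x = 29  [GB · AF = 225 ∩ 2·signedArea(GCB) = -60]
2. G_y = -8  [GB · AF = 225 ∩ 2·signedArea(GCB) = -60]
   → G = (29, -8)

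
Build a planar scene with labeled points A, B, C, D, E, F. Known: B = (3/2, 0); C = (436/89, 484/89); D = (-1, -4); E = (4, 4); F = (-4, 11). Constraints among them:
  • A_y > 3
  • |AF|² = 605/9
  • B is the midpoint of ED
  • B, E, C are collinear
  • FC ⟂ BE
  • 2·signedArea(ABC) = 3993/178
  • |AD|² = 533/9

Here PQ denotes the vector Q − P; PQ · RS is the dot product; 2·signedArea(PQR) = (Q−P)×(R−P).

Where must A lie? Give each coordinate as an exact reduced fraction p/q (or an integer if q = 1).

1. A_x = -1/3  [line -484/89·x + 605/178·y + -2541/178 = 0 ∩ |AD|² = 533/9]
2. A_y = 11/3  [line -484/89·x + 605/178·y + -2541/178 = 0 ∩ |AD|² = 533/9]
   → A = (-1/3, 11/3)

A = (-1/3, 11/3)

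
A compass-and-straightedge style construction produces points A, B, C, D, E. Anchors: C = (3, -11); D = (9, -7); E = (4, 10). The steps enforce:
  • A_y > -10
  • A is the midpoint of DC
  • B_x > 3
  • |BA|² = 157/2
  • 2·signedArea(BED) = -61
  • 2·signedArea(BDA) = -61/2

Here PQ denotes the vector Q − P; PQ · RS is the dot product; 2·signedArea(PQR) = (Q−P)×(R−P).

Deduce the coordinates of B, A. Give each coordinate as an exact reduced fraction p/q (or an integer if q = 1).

1. A_x = 6  [A is the midpoint of DC]
2. A_y = -9  [A is the midpoint of DC]
   → A = (6, -9)
3. B_x = 7/2  [2·signedArea(BED) = -61 ∩ 2·signedArea(BDA) = -61/2]
4. B_y = -1/2  [2·signedArea(BED) = -61 ∩ 2·signedArea(BDA) = -61/2]
   → B = (7/2, -1/2)

A = (6, -9)
B = (7/2, -1/2)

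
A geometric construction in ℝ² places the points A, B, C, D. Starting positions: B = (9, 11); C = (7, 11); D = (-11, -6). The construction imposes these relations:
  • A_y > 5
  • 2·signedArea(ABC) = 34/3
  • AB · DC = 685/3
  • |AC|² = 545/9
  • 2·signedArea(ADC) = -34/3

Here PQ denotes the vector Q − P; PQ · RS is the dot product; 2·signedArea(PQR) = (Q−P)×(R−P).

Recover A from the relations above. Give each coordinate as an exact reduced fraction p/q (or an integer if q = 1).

A = (5/3, 16/3)

1. A_x = 5/3  [2·signedArea(ADC) = -34/3 ∩ AB · DC = 685/3]
2. A_y = 16/3  [2·signedArea(ADC) = -34/3 ∩ AB · DC = 685/3]
   → A = (5/3, 16/3)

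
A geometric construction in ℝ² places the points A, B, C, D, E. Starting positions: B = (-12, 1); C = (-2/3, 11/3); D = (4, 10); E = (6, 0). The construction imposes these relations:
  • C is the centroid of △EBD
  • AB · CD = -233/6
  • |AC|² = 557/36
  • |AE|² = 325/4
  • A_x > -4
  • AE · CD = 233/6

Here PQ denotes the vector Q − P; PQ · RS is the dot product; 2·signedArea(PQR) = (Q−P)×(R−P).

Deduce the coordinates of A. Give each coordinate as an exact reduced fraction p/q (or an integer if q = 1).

A = (-3, 1/2)

1. A_x = -3  [line -14/3·x + -19/3·y + -65/6 = 0 ∩ |AC|² = 557/36]
2. A_y = 1/2  [line -14/3·x + -19/3·y + -65/6 = 0 ∩ |AC|² = 557/36]
   → A = (-3, 1/2)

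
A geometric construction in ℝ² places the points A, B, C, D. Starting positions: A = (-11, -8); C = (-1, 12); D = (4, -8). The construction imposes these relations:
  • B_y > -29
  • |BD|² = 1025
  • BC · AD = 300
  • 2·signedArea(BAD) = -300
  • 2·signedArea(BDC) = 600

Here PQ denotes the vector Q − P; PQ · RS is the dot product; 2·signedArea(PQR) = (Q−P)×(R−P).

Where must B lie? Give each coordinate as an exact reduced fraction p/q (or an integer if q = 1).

1. B_x = -21  [2·signedArea(BDC) = 600 ∩ 2·signedArea(BAD) = -300]
2. B_y = -28  [2·signedArea(BDC) = 600 ∩ 2·signedArea(BAD) = -300]
   → B = (-21, -28)

B = (-21, -28)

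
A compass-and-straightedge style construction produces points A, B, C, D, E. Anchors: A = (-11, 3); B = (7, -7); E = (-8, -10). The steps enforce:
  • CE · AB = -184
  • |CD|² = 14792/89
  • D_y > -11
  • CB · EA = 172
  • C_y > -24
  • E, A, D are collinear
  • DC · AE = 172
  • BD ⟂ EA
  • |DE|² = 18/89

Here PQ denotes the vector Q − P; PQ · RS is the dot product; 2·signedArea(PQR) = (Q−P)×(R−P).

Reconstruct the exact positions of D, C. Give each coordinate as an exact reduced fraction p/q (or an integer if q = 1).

C = (-5, -23)
D = (-703/89, -929/89)

1. D_x = -703/89  [E, A, D are collinear ∩ BD ⟂ EA]
2. D_y = -929/89  [E, A, D are collinear ∩ BD ⟂ EA]
   → D = (-703/89, -929/89)
3. C_x = -5  [CE · AB = -184 ∩ CB · EA = 172]
4. C_y = -23  [CE · AB = -184 ∩ CB · EA = 172]
   → C = (-5, -23)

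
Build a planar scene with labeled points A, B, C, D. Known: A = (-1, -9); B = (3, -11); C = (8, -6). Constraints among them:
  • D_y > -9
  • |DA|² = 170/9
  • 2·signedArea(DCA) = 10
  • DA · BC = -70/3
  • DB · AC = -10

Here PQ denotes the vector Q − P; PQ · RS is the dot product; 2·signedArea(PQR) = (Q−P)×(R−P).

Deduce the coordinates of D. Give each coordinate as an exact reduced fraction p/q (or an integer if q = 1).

1. D_x = 10/3  [2·signedArea(DCA) = 10 ∩ DB · AC = -10]
2. D_y = -26/3  [2·signedArea(DCA) = 10 ∩ DB · AC = -10]
   → D = (10/3, -26/3)

D = (10/3, -26/3)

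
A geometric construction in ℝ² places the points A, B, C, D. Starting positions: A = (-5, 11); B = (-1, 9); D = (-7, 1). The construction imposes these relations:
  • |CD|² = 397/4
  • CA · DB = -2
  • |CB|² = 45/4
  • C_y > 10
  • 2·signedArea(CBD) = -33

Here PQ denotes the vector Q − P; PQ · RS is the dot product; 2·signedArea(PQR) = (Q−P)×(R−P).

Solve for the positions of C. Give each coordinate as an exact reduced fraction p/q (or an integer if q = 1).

C = (-4, 21/2)

1. C_x = -4  [2·signedArea(CBD) = -33 ∩ CA · DB = -2]
2. C_y = 21/2  [2·signedArea(CBD) = -33 ∩ CA · DB = -2]
   → C = (-4, 21/2)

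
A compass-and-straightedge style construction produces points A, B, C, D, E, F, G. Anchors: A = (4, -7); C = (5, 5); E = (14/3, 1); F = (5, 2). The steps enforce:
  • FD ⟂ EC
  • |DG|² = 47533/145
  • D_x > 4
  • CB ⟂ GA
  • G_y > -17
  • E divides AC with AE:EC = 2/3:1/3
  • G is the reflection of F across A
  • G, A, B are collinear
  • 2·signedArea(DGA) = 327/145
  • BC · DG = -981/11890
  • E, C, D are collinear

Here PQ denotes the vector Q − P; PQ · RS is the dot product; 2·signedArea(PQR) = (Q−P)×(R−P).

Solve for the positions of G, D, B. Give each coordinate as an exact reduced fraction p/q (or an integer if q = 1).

B = (437/82, 407/82)
D = (689/145, 293/145)
G = (3, -16)

1. G_x = 3  [G is the reflection of F across A]
2. G_y = -16  [G is the reflection of F across A]
   → G = (3, -16)
3. D_x = 689/145  [E, C, D are collinear ∩ FD ⟂ EC]
4. D_y = 293/145  [E, C, D are collinear ∩ FD ⟂ EC]
   → D = (689/145, 293/145)
5. B_x = 437/82  [G, A, B are collinear ∩ CB ⟂ GA]
6. B_y = 407/82  [G, A, B are collinear ∩ CB ⟂ GA]
   → B = (437/82, 407/82)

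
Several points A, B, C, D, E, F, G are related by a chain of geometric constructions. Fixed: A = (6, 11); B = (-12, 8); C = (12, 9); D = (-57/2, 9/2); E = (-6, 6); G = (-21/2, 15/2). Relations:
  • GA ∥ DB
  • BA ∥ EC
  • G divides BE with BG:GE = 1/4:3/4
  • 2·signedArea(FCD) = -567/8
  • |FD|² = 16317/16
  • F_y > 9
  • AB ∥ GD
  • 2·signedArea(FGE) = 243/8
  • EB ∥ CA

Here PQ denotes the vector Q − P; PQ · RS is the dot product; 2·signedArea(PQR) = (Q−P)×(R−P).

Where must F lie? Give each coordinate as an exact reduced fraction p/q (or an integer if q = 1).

F = (3, 39/4)

1. F_x = 3  [2·signedArea(FGE) = 243/8 ∩ 2·signedArea(FCD) = -567/8]
2. F_y = 39/4  [2·signedArea(FGE) = 243/8 ∩ 2·signedArea(FCD) = -567/8]
   → F = (3, 39/4)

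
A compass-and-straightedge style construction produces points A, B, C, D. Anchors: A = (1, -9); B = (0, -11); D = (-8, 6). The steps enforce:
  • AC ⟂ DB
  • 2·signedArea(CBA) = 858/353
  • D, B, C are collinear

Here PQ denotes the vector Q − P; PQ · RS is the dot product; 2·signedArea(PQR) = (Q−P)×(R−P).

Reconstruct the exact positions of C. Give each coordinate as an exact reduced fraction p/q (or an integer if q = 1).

1. C_x = -208/353  [D, B, C are collinear ∩ AC ⟂ DB]
2. C_y = -3441/353  [D, B, C are collinear ∩ AC ⟂ DB]
   → C = (-208/353, -3441/353)

C = (-208/353, -3441/353)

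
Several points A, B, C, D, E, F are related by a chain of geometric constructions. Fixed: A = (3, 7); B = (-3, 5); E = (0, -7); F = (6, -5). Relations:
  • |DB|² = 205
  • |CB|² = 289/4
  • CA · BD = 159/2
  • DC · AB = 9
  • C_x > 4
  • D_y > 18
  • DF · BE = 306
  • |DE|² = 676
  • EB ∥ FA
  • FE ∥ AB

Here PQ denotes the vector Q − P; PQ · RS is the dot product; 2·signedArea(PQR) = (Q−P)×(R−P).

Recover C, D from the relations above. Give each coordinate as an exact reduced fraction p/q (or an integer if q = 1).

1. D_x = 0  [line -3·x + 12·y + -228 = 0 ∩ |DE|² = 676]
2. D_y = 19  [line -3·x + 12·y + -228 = 0 ∩ |DE|² = 676]
   → D = (0, 19)
3. C_x = 9/2  [CA · BD = 159/2 ∩ DC · AB = 9]
4. C_y = 1  [CA · BD = 159/2 ∩ DC · AB = 9]
   → C = (9/2, 1)

C = (9/2, 1)
D = (0, 19)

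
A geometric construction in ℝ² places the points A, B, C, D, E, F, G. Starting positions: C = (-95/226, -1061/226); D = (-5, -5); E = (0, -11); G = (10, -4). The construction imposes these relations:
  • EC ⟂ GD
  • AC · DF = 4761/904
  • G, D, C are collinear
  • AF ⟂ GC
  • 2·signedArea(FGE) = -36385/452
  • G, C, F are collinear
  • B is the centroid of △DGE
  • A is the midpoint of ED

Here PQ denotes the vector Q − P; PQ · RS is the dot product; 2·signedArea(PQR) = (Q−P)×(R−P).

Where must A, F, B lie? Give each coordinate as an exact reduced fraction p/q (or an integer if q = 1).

1. A_x = -5/2  [A is the midpoint of ED]
2. A_y = -8  [A is the midpoint of ED]
   → A = (-5/2, -8)
3. F_x = -1225/452  [G, C, F are collinear ∩ AF ⟂ GC]
4. F_y = -2191/452  [G, C, F are collinear ∩ AF ⟂ GC]
   → F = (-1225/452, -2191/452)
5. B_x = 5/3  [B is the centroid of △DGE]
6. B_y = -20/3  [B is the centroid of △DGE]
   → B = (5/3, -20/3)

A = (-5/2, -8)
B = (5/3, -20/3)
F = (-1225/452, -2191/452)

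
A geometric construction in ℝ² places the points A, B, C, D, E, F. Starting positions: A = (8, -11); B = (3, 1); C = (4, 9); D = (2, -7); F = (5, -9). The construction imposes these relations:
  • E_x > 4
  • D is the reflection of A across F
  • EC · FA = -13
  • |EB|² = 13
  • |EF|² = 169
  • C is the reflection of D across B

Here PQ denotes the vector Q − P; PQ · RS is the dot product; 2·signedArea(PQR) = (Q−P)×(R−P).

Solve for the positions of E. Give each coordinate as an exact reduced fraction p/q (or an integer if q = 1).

E = (5, 4)

1. E_x = 5  [line -3·x + 2·y + 7 = 0 ∩ |EB|² = 13]
2. E_y = 4  [line -3·x + 2·y + 7 = 0 ∩ |EB|² = 13]
   → E = (5, 4)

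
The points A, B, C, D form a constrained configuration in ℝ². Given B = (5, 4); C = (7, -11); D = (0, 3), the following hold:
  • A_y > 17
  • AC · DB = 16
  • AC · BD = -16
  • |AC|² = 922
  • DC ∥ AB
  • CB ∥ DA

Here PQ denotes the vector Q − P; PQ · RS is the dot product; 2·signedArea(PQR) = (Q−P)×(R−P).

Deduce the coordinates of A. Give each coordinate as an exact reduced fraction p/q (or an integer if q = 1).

1. A_x = -2  [DC ∥ AB ∩ CB ∥ DA]
2. A_y = 18  [DC ∥ AB ∩ CB ∥ DA]
   → A = (-2, 18)

A = (-2, 18)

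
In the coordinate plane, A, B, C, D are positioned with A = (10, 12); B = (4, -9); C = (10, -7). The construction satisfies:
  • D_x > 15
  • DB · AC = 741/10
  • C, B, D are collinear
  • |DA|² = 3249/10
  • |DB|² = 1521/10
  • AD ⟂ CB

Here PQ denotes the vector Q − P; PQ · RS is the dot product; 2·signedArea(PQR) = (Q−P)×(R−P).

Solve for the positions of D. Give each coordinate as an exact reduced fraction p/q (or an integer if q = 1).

1. D_x = 157/10  [C, B, D are collinear ∩ AD ⟂ CB]
2. D_y = -51/10  [C, B, D are collinear ∩ AD ⟂ CB]
   → D = (157/10, -51/10)

D = (157/10, -51/10)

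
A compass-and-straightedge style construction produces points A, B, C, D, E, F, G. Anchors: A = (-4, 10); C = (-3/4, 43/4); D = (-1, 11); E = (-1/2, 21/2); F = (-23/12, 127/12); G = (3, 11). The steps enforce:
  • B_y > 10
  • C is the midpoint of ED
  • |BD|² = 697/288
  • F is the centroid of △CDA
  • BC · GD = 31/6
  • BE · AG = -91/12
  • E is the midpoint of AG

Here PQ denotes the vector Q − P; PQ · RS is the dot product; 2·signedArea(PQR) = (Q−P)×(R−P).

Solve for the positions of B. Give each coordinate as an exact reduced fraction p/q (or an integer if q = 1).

B = (13/24, 259/24)

1. B_x = 13/24  [BE · AG = -91/12 ∩ BC · GD = 31/6]
2. B_y = 259/24  [BE · AG = -91/12 ∩ BC · GD = 31/6]
   → B = (13/24, 259/24)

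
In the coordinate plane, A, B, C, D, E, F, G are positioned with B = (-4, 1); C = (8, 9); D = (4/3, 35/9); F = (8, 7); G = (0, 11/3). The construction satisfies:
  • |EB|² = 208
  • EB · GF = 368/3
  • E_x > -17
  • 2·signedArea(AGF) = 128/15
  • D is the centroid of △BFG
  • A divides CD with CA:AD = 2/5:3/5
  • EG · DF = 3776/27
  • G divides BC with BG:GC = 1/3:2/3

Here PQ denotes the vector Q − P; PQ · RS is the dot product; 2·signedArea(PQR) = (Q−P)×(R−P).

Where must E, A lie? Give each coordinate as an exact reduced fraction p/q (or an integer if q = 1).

A = (16/3, 313/45)
E = (-16, -7)

1. E_x = -16  [EG · DF = 3776/27 ∩ EB · GF = 368/3]
2. E_y = -7  [EG · DF = 3776/27 ∩ EB · GF = 368/3]
   → E = (-16, -7)
3. A_x = 16/3  [A divides CD with CA:AD = 2/5:3/5]
4. A_y = 313/45  [A divides CD with CA:AD = 2/5:3/5]
   → A = (16/3, 313/45)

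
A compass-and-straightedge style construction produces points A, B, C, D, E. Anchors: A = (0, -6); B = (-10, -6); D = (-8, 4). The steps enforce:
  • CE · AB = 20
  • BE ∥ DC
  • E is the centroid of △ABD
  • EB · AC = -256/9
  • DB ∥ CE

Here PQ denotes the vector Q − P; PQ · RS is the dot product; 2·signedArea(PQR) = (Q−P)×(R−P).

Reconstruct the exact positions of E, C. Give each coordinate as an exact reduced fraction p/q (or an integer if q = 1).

C = (-4, 22/3)
E = (-6, -8/3)

1. E_x = -6  [E is the centroid of △ABD]
2. E_y = -8/3  [E is the centroid of △ABD]
   → E = (-6, -8/3)
3. C_x = -4  [DB ∥ CE ∩ BE ∥ DC]
4. C_y = 22/3  [DB ∥ CE ∩ BE ∥ DC]
   → C = (-4, 22/3)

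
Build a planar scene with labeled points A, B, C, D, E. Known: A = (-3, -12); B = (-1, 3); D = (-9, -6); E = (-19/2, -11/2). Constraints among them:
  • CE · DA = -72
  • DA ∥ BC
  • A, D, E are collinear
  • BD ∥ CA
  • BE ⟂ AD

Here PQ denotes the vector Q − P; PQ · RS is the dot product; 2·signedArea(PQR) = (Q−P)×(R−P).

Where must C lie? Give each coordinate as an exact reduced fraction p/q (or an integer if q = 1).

C = (5, -3)

1. C_x = 5  [BD ∥ CA ∩ DA ∥ BC]
2. C_y = -3  [BD ∥ CA ∩ DA ∥ BC]
   → C = (5, -3)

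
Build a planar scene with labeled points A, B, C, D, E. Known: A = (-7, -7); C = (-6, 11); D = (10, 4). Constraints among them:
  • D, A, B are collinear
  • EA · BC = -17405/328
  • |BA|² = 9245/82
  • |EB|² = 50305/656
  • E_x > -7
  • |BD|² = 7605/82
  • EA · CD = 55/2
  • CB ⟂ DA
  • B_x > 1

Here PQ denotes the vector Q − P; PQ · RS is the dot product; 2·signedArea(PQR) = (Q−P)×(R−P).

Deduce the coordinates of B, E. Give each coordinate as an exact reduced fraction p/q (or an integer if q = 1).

B = (157/82, -101/82)
E = (-27/4, -5/2)

1. B_x = 157/82  [D, A, B are collinear ∩ CB ⟂ DA]
2. B_y = -101/82  [D, A, B are collinear ∩ CB ⟂ DA]
   → B = (157/82, -101/82)
3. E_x = -27/4  [EA · CD = 55/2 ∩ EA · BC = -17405/328]
4. E_y = -5/2  [EA · CD = 55/2 ∩ EA · BC = -17405/328]
   → E = (-27/4, -5/2)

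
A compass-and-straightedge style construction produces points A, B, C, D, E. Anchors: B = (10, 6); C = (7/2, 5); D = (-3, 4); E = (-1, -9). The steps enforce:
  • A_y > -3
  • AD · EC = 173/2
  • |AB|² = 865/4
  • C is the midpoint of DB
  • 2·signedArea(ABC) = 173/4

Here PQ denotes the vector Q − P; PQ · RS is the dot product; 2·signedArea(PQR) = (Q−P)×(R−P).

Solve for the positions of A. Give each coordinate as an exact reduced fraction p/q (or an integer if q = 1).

A = (-2, -5/2)

1. A_x = -2  [2·signedArea(ABC) = 173/4 ∩ AD · EC = 173/2]
2. A_y = -5/2  [2·signedArea(ABC) = 173/4 ∩ AD · EC = 173/2]
   → A = (-2, -5/2)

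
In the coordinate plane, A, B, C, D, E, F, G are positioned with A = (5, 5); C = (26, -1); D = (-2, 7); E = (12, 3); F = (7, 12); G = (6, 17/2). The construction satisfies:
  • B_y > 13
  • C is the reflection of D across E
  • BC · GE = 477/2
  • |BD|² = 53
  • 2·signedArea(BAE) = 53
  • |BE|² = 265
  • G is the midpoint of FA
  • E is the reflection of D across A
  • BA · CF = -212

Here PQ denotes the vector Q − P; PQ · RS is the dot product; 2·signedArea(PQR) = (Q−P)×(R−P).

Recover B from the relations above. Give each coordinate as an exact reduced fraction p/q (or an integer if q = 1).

B = (0, 14)

1. B_x = 0  [BC · GE = 477/2 ∩ 2·signedArea(BAE) = 53]
2. B_y = 14  [BC · GE = 477/2 ∩ 2·signedArea(BAE) = 53]
   → B = (0, 14)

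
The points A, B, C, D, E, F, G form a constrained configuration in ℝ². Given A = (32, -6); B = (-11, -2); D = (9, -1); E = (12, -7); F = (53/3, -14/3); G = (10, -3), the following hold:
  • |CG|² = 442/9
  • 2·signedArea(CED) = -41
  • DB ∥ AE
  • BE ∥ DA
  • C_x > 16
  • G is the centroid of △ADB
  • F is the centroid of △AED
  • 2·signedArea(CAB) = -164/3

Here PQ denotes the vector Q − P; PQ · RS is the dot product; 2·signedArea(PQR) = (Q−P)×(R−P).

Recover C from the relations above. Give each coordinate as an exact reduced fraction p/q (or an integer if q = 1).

1. C_x = 17  [2·signedArea(CAB) = -164/3 ∩ 2·signedArea(CED) = -41]
2. C_y = -10/3  [2·signedArea(CAB) = -164/3 ∩ 2·signedArea(CED) = -41]
   → C = (17, -10/3)

C = (17, -10/3)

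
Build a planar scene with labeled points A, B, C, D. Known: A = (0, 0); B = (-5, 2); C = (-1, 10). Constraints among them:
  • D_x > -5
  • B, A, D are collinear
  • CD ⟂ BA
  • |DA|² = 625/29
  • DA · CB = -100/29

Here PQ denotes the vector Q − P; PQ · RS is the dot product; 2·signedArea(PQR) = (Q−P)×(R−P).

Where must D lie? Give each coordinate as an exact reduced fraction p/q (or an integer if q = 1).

1. D_x = -125/29  [B, A, D are collinear ∩ CD ⟂ BA]
2. D_y = 50/29  [B, A, D are collinear ∩ CD ⟂ BA]
   → D = (-125/29, 50/29)

D = (-125/29, 50/29)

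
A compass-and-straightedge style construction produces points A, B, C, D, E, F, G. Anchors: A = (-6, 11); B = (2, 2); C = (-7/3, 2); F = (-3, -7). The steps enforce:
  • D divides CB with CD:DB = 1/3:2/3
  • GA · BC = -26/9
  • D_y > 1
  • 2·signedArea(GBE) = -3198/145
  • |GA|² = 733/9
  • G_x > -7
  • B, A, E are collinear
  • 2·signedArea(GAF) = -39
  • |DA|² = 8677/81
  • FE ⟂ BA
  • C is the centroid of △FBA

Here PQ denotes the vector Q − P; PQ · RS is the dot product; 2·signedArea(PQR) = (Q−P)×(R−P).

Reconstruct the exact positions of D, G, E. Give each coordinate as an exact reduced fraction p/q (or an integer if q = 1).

D = (-8/9, 2)
E = (618/145, -79/145)
G = (-20/3, 2)

1. D_x = -8/9  [D divides CB with CD:DB = 1/3:2/3]
2. D_y = 2  [D divides CB with CD:DB = 1/3:2/3]
   → D = (-8/9, 2)
3. G_x = -20/3  [GA · BC = -26/9 ∩ 2·signedArea(GAF) = -39]
4. G_y = 2  [GA · BC = -26/9 ∩ 2·signedArea(GAF) = -39]
   → G = (-20/3, 2)
5. E_x = 618/145  [2·signedArea(GBE) = -3198/145 ∩ B, A, E are collinear]
6. E_y = -79/145  [2·signedArea(GBE) = -3198/145 ∩ B, A, E are collinear]
   → E = (618/145, -79/145)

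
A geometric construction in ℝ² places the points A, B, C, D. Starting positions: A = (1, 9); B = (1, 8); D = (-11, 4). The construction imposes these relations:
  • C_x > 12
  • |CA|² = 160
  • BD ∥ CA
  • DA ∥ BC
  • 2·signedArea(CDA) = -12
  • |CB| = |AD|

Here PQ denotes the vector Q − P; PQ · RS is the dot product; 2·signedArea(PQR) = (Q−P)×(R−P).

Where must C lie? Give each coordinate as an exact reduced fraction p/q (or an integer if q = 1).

C = (13, 13)

1. C_x = 13  [BD ∥ CA ∩ DA ∥ BC]
2. C_y = 13  [BD ∥ CA ∩ DA ∥ BC]
   → C = (13, 13)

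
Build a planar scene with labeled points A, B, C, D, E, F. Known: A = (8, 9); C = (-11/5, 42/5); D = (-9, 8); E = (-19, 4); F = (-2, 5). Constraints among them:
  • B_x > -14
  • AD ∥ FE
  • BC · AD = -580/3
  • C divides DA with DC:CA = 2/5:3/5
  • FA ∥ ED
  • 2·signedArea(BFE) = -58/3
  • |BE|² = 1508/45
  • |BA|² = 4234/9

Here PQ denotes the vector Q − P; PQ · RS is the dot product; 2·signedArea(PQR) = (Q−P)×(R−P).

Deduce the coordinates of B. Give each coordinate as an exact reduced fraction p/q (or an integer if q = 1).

1. B_x = -67/5  [2·signedArea(BFE) = -58/3 ∩ BC · AD = -580/3]
2. B_y = 82/15  [2·signedArea(BFE) = -58/3 ∩ BC · AD = -580/3]
   → B = (-67/5, 82/15)

B = (-67/5, 82/15)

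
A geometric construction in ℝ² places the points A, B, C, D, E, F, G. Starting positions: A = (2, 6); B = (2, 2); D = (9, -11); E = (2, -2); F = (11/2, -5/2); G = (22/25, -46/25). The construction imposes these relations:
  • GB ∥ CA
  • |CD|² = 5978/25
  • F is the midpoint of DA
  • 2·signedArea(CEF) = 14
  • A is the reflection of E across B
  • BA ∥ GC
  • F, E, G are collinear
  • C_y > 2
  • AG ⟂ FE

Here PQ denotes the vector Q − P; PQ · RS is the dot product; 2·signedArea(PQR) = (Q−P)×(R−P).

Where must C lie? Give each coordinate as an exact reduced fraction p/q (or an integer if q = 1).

1. C_x = 22/25  [GB ∥ CA ∩ BA ∥ GC]
2. C_y = 54/25  [GB ∥ CA ∩ BA ∥ GC]
   → C = (22/25, 54/25)

C = (22/25, 54/25)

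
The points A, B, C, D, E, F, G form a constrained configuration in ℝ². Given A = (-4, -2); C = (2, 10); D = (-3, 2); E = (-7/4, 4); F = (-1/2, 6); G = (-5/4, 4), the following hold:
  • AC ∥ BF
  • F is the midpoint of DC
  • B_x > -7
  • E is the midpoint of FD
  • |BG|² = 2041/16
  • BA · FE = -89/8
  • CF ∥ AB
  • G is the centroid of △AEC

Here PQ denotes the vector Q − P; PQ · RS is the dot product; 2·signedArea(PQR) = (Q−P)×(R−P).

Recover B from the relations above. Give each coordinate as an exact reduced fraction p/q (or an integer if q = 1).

1. B_x = -13/2  [AC ∥ BF ∩ CF ∥ AB]
2. B_y = -6  [AC ∥ BF ∩ CF ∥ AB]
   → B = (-13/2, -6)

B = (-13/2, -6)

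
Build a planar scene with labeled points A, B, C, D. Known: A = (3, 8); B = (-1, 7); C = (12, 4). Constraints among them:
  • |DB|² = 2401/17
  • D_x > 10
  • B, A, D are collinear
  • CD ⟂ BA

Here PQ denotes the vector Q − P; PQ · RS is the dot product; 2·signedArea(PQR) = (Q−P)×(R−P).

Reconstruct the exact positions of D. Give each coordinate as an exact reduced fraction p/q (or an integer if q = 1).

D = (179/17, 168/17)

1. D_x = 179/17  [B, A, D are collinear ∩ CD ⟂ BA]
2. D_y = 168/17  [B, A, D are collinear ∩ CD ⟂ BA]
   → D = (179/17, 168/17)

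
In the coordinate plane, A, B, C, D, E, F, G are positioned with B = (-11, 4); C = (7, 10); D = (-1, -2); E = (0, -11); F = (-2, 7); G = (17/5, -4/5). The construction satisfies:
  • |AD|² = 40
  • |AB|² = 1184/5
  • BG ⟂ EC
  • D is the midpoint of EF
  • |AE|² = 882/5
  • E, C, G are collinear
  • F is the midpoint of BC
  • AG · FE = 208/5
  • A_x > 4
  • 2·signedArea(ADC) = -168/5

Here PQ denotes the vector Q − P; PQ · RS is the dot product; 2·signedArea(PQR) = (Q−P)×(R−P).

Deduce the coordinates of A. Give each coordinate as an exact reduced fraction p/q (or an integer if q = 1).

A = (21/5, 8/5)

1. A_x = 21/5  [AG · FE = 208/5 ∩ 2·signedArea(ADC) = -168/5]
2. A_y = 8/5  [AG · FE = 208/5 ∩ 2·signedArea(ADC) = -168/5]
   → A = (21/5, 8/5)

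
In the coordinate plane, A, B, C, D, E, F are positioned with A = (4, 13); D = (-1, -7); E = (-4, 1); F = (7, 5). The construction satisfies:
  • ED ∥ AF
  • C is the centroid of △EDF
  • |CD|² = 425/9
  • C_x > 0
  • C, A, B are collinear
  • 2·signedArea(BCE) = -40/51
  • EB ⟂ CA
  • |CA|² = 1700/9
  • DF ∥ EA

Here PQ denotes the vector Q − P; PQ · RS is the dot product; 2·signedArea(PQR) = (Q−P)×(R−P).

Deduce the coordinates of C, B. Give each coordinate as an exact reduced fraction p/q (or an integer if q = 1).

B = (12/17, -3/17)
C = (2/3, -1/3)

1. C_x = 2/3  [C is the centroid of △EDF]
2. C_y = -1/3  [C is the centroid of △EDF]
   → C = (2/3, -1/3)
3. B_x = 12/17  [C, A, B are collinear ∩ EB ⟂ CA]
4. B_y = -3/17  [C, A, B are collinear ∩ EB ⟂ CA]
   → B = (12/17, -3/17)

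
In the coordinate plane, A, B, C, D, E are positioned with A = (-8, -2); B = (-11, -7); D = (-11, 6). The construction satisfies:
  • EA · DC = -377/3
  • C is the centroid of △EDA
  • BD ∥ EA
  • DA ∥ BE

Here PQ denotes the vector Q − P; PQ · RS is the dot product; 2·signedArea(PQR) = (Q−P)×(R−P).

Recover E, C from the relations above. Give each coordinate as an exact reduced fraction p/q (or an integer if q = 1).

1. E_x = -8  [BD ∥ EA ∩ DA ∥ BE]
2. E_y = -15  [BD ∥ EA ∩ DA ∥ BE]
   → E = (-8, -15)
3. C_x = -9  [C is the centroid of △EDA]
4. C_y = -11/3  [C is the centroid of △EDA]
   → C = (-9, -11/3)

C = (-9, -11/3)
E = (-8, -15)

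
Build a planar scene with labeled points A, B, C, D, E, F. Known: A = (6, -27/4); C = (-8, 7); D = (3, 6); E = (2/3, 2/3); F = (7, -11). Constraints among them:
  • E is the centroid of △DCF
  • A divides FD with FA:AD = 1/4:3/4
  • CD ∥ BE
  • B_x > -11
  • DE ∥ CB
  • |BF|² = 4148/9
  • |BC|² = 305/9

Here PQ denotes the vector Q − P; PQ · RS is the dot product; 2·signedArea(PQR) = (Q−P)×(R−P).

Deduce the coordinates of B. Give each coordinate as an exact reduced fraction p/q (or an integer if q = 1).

B = (-31/3, 5/3)

1. B_x = -31/3  [CD ∥ BE ∩ DE ∥ CB]
2. B_y = 5/3  [CD ∥ BE ∩ DE ∥ CB]
   → B = (-31/3, 5/3)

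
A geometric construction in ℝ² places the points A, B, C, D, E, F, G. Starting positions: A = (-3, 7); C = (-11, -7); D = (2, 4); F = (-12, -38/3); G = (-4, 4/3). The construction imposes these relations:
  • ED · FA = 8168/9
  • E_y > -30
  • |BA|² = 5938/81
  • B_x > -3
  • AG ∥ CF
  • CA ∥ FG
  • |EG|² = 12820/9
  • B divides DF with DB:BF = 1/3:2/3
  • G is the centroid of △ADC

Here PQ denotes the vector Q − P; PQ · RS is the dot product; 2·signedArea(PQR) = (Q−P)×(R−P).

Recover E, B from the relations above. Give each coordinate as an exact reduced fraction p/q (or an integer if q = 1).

1. E_x = -26  [line -9·x + -59/3·y + -7298/9 = 0 ∩ |EG|² = 12820/9]
2. E_y = -88/3  [line -9·x + -59/3·y + -7298/9 = 0 ∩ |EG|² = 12820/9]
   → E = (-26, -88/3)
3. B_x = -8/3  [B divides DF with DB:BF = 1/3:2/3]
4. B_y = -14/9  [B divides DF with DB:BF = 1/3:2/3]
   → B = (-8/3, -14/9)

B = (-8/3, -14/9)
E = (-26, -88/3)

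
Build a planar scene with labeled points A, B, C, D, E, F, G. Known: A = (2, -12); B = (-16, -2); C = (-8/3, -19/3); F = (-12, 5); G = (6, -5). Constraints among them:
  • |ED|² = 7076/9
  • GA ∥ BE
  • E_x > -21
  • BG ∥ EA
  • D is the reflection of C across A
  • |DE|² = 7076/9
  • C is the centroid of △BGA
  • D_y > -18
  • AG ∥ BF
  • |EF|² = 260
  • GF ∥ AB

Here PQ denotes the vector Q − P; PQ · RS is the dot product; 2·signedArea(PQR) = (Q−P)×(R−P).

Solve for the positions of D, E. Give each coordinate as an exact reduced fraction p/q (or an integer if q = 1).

1. D_x = 20/3  [D is the reflection of C across A]
2. D_y = -53/3  [D is the reflection of C across A]
   → D = (20/3, -53/3)
3. E_x = -20  [BG ∥ EA ∩ GA ∥ BE]
4. E_y = -9  [BG ∥ EA ∩ GA ∥ BE]
   → E = (-20, -9)

D = (20/3, -53/3)
E = (-20, -9)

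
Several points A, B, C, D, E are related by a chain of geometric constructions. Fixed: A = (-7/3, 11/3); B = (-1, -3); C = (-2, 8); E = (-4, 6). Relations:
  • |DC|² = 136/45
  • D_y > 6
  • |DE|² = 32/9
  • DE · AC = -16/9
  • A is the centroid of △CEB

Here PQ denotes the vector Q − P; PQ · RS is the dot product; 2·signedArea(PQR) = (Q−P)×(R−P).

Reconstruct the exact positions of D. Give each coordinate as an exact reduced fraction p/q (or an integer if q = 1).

D = (-32/15, 94/15)

1. D_x = -32/15  [line -1/3·x + -13/3·y + 238/9 = 0 ∩ |DC|² = 136/45]
2. D_y = 94/15  [line -1/3·x + -13/3·y + 238/9 = 0 ∩ |DC|² = 136/45]
   → D = (-32/15, 94/15)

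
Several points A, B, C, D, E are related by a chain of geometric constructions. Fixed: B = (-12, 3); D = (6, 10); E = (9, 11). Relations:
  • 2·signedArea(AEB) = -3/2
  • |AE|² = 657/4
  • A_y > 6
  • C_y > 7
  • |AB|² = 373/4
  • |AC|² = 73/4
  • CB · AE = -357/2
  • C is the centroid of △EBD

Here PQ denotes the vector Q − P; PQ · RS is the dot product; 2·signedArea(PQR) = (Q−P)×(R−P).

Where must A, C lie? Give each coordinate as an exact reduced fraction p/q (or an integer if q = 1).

A = (-3, 13/2)
C = (1, 8)

1. A_x = -3  [line 8·x + -21·y + 321/2 = 0 ∩ |AB|² = 373/4]
2. A_y = 13/2  [line 8·x + -21·y + 321/2 = 0 ∩ |AB|² = 373/4]
   → A = (-3, 13/2)
3. C_x = 1  [C is the centroid of △EBD]
4. C_y = 8  [C is the centroid of △EBD]
   → C = (1, 8)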